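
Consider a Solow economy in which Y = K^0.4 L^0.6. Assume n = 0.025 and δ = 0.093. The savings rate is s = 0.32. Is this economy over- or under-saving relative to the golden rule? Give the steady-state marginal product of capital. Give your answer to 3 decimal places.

The effective depreciation rate is n + δ = 0.025 + 0.093 = 0.118.
Steady-state k*: s·k^0.4 = 0.118·k gives k* = (0.32/0.118)^(1/0.6) ≈ 5.2737.
MPK = 0.4·5.2737^(-0.6) ≈ 0.1475.
MPK > n+δ = 0.118, so the economy is dynamically efficient (under-saving).

under-saving; MPK ≈ 0.147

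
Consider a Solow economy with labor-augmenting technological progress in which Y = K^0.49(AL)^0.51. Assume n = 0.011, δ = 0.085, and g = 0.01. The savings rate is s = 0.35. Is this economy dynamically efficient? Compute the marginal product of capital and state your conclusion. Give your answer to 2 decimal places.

n + g + δ = 0.011 + 0.01 + 0.085 = 0.106.
Steady-state k*: s·k^0.49 = 0.106·k gives k* = (0.35/0.106)^(1/0.51) ≈ 10.4035.
MPK = 0.49·10.4035^(-0.51) ≈ 0.1484.
MPK > n+g+δ = 0.106, so the economy is dynamically efficient (under-saving).

dynamically efficient; MPK ≈ 0.15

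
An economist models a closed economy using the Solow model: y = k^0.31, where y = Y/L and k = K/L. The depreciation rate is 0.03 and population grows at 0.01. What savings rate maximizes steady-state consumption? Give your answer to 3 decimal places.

n + δ = 0.01 + 0.03 = 0.04.
At the golden rule MPK = n+δ, and in any Cobb-Douglas steady state s = (n+δ)·k/y = MPK·k/y = capital's share 0.31.

s_gold = 0.310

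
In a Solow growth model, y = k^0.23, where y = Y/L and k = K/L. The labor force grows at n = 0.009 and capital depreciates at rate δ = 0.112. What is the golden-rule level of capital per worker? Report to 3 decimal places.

n + δ = 0.009 + 0.112 = 0.121.
Setting f'(k) = n+δ gives 0.23·k^(0.23−1) = 0.121, hence k_gold = (0.23/0.121)^(1/0.77) ≈ 2.3028.

k_gold ≈ 2.303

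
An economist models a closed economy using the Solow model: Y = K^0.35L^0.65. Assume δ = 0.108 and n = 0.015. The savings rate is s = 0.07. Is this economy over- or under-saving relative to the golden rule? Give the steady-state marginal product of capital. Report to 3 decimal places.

Capital per worker breaks even when investment replaces (n + δ)·k; here n + δ = 0.123.
Steady-state k*: s·k^0.35 = 0.123·k gives k* = (0.07/0.123)^(1/0.65) ≈ 0.4201.
MPK = 0.35·0.4201^(-0.65) ≈ 0.6150.
MPK > n+δ = 0.123, so the economy is dynamically efficient (under-saving).

under-saving; MPK ≈ 0.615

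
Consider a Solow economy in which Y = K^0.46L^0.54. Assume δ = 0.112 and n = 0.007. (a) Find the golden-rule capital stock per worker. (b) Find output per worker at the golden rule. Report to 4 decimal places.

The effective depreciation rate is n + δ = 0.007 + 0.112 = 0.119.
Golden rule sets MPK = n+δ: 0.46·k^(0.46−1) = 0.119, so k_gold = (0.46/0.119)^(1/0.54) ≈ 12.2300.
y_gold = 12.2300^0.46 ≈ 3.1639.

(a) k_gold ≈ 12.2300; (b) y_gold ≈ 3.1639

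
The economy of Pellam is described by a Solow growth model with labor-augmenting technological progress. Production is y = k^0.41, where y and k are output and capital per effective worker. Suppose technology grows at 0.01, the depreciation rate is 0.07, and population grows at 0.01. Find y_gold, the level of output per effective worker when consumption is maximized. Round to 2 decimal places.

Break-even investment rate: n + g + δ = 0.01 + 0.01 + 0.07 = 0.09.
At the golden rule the marginal product of capital equals n+g+δ: 0.41·k^(0.41−1) = 0.09. Solving, k_gold = (0.41/0.09)^(1/0.59) ≈ 13.0669.
Output: y_gold = k_gold^0.41 = 13.0669^0.41 ≈ 2.8683.

y_gold ≈ 2.87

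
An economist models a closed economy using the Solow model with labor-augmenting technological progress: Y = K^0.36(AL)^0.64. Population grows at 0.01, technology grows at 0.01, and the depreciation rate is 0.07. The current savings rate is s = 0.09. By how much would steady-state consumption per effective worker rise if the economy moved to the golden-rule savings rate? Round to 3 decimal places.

Break-even investment rate: n + g + δ = 0.01 + 0.01 + 0.07 = 0.09.
Current steady state (s = 0.09): k* = (0.09/0.09)^(1/0.64) ≈ 1.0000, y* = 1.0000^0.36 ≈ 1.0000, c* = (1−0.09)·1.0000 ≈ 0.9100.
At the golden rule the marginal product of capital equals n+g+δ: 0.36·k^(0.36−1) = 0.09. Solving, k_gold = (0.36/0.09)^(1/0.64) ≈ 8.7241.
y_gold = 8.7241^0.36 ≈ 2.1810, c_gold = y_gold − 0.09·k_gold ≈ 1.3958.
Gain: Δc = 1.3958 − 0.9100 ≈ 0.4858.

Δc ≈ 0.486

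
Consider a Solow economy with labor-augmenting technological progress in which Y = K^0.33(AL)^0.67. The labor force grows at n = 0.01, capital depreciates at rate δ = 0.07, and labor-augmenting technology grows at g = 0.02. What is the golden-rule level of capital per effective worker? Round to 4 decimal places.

The effective depreciation rate is n + g + δ = 0.01 + 0.02 + 0.07 = 0.1.
Setting f'(k) = n+g+δ gives 0.33·k^(0.33−1) = 0.1, hence k_gold = (0.33/0.1)^(1/0.67) ≈ 5.9416.

k_gold ≈ 5.9416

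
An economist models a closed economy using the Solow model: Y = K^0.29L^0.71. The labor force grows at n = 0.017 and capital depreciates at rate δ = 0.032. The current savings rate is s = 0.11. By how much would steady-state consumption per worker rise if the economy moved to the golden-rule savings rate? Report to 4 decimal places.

Δc ≈ 0.2295

The effective depreciation rate is n + δ = 0.017 + 0.032 = 0.049.
Current steady state (s = 0.11): k* = (0.11/0.049)^(1/0.71) ≈ 3.1235, y* = 3.1235^0.29 ≈ 1.3914, c* = (1−0.11)·1.3914 ≈ 1.2383.
Golden rule sets MPK = n+δ: 0.29·k^(0.29−1) = 0.049, so k_gold = (0.29/0.049)^(1/0.71) ≈ 12.2351.
y_gold = 12.2351^0.29 ≈ 2.0673, c_gold = y_gold − 0.049·k_gold ≈ 1.4678.
Gain: Δc = 1.4678 − 1.2383 ≈ 0.2295.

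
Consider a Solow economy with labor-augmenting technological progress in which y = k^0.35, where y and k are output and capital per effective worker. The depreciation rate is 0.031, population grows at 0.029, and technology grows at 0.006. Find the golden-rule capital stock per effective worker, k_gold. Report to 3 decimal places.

The effective depreciation rate is n + g + δ = 0.029 + 0.006 + 0.031 = 0.066.
Setting f'(k) = n+g+δ gives 0.35·k^(0.35−1) = 0.066, hence k_gold = (0.35/0.066)^(1/0.65) ≈ 13.0212.

k_gold ≈ 13.021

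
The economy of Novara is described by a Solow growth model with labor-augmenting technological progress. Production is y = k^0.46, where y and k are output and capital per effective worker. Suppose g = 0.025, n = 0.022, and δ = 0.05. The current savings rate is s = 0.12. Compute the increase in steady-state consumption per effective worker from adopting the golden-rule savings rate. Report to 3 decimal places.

n + g + δ = 0.022 + 0.025 + 0.05 = 0.097.
Current steady state (s = 0.12): k* = (0.12/0.097)^(1/0.54) ≈ 1.4830, y* = 1.4830^0.46 ≈ 1.1987, c* = (1−0.12)·1.1987 ≈ 1.0549.
Golden rule sets MPK = n+g+δ: 0.46·k^(0.46−1) = 0.097, so k_gold = (0.46/0.097)^(1/0.54) ≈ 17.8577.
y_gold = 17.8577^0.46 ≈ 3.7657, c_gold = y_gold − 0.097·k_gold ≈ 2.0335.
Gain: Δc = 2.0335 − 1.0549 ≈ 0.9786.

Δc ≈ 0.979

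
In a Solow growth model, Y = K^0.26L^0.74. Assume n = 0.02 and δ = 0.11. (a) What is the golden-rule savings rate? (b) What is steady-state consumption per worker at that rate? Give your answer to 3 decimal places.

n + δ = 0.02 + 0.11 = 0.13.
For Cobb-Douglas, s_gold equals capital's share: s_gold = 0.26.
Setting f'(k) = n+δ gives 0.26·k^(0.26−1) = 0.13, hence k_gold = (0.26/0.13)^(1/0.74) ≈ 2.5515.
y_gold = 2.5515^0.26 ≈ 1.2758; c_gold = (1−0.26)·y_gold ≈ 0.9441.

(a) s_gold = 0.260; (b) c_gold ≈ 0.944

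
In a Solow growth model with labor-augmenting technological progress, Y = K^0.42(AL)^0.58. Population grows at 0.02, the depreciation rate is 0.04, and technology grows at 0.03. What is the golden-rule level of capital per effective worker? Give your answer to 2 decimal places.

n + g + δ = 0.02 + 0.03 + 0.04 = 0.09.
At the golden rule the marginal product of capital equals n+g+δ: 0.42·k^(0.42−1) = 0.09. Solving, k_gold = (0.42/0.09)^(1/0.58) ≈ 14.2384.

k_gold ≈ 14.24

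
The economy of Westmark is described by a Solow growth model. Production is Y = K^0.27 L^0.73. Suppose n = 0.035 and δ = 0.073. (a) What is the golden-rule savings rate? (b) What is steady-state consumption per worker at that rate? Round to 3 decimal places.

n + δ = 0.035 + 0.073 = 0.108.
For Cobb-Douglas, s_gold equals capital's share: s_gold = 0.27.
At the golden rule the marginal product of capital equals n+δ: 0.27·k^(0.27−1) = 0.108. Solving, k_gold = (0.27/0.108)^(1/0.73) ≈ 3.5085.
y_gold = 3.5085^0.27 ≈ 1.4034; c_gold = (1−0.27)·y_gold ≈ 1.0245.

(a) s_gold = 0.270; (b) c_gold ≈ 1.024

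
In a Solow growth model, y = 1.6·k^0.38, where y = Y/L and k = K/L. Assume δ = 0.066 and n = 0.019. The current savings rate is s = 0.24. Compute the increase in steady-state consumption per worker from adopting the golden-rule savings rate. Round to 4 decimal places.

Δc ≈ 0.2487

n + δ = 0.019 + 0.066 = 0.085.
Current steady state (s = 0.24): k* = (0.24·1.6/0.085)^(1/0.62) ≈ 11.3844, y* = 1.6·11.3844^0.38 ≈ 4.0320, c* = (1−0.24)·4.0320 ≈ 3.0643.
Maximizing c = f(k) − (n+δ)·k gives f'(k) = n+δ, i.e. 0.38·1.6·k^(0.38−1) = 0.085, so k_gold = (0.38·1.6/0.085)^(1/0.62) ≈ 23.8892.
y_gold = 1.6·23.8892^0.38 ≈ 5.3436, c_gold = y_gold − 0.085·k_gold ≈ 3.3131.
Gain: Δc = 3.3131 − 3.0643 ≈ 0.2487.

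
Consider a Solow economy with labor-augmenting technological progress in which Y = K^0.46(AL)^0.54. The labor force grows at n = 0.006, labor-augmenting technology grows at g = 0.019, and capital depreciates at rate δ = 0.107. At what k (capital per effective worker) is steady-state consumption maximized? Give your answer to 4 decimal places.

k_gold ≈ 10.0936

Capital per effective worker breaks even when investment replaces (n + g + δ)·k; here n + g + δ = 0.132.
Maximizing c = f(k) − (n+g+δ)·k gives f'(k) = n+g+δ, i.e. 0.46·k^(0.46−1) = 0.132, so k_gold = (0.46/0.132)^(1/0.54) ≈ 10.0936.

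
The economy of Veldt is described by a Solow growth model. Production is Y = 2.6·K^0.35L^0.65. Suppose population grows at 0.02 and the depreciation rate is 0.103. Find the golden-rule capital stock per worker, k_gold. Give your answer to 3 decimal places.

k_gold ≈ 21.734

Capital per worker breaks even when investment replaces (n + δ)·k; here n + δ = 0.123.
Setting f'(k) = n+δ gives 0.35·2.6·k^(0.35−1) = 0.123, hence k_gold = (0.35·2.6/0.123)^(1/0.65) ≈ 21.7337.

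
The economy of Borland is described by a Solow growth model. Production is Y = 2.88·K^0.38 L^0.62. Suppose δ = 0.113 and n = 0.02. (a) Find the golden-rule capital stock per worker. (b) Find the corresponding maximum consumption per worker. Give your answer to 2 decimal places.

Capital per worker breaks even when investment replaces (n + δ)·k; here n + δ = 0.133.
Setting f'(k) = n+δ gives 0.38·2.88·k^(0.38−1) = 0.133, hence k_gold = (0.38·2.88/0.133)^(1/0.62) ≈ 29.9454.
y_gold = 2.88·29.9454^0.38 ≈ 10.4809; c_gold = y_gold − 0.133·k_gold ≈ 6.4981.

(a) k_gold ≈ 29.95; (b) c_gold ≈ 6.50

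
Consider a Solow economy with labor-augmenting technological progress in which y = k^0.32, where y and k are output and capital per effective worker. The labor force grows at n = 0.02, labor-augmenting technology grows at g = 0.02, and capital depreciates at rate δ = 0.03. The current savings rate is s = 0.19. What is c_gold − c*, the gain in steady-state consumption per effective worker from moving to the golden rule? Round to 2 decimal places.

Δc ≈ 0.09

Capital per effective worker breaks even when investment replaces (n + g + δ)·k; here n + g + δ = 0.07.
Current steady state (s = 0.19): k* = (0.19/0.07)^(1/0.68) ≈ 4.3424, y* = 4.3424^0.32 ≈ 1.5998, c* = (1−0.19)·1.5998 ≈ 1.2959.
Setting f'(k) = n+g+δ gives 0.32·k^(0.32−1) = 0.07, hence k_gold = (0.32/0.07)^(1/0.68) ≈ 9.3468.
y_gold = 9.3468^0.32 ≈ 2.0446, c_gold = y_gold − 0.07·k_gold ≈ 1.3903.
Gain: Δc = 1.3903 − 1.2959 ≈ 0.0945.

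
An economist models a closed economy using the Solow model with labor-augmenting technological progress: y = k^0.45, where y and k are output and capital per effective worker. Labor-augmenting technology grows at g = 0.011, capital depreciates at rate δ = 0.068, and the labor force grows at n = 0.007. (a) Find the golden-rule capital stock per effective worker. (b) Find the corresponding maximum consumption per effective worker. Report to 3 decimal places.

Break-even investment rate: n + g + δ = 0.007 + 0.011 + 0.068 = 0.086.
Setting f'(k) = n+g+δ gives 0.45·k^(0.45−1) = 0.086, hence k_gold = (0.45/0.086)^(1/0.55) ≈ 20.2653.
y_gold = 20.2653^0.45 ≈ 3.8729; c_gold = y_gold − 0.086·k_gold ≈ 2.1301.

(a) k_gold ≈ 20.265; (b) c_gold ≈ 2.130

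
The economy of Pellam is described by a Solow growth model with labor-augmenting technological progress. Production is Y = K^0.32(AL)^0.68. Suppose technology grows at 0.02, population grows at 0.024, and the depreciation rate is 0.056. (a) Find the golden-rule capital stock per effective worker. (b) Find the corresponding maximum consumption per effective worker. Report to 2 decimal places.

(a) k_gold ≈ 5.53; (b) c_gold ≈ 1.18

Break-even investment rate: n + g + δ = 0.024 + 0.02 + 0.056 = 0.1.
Maximizing c = f(k) − (n+g+δ)·k gives f'(k) = n+g+δ, i.e. 0.32·k^(0.32−1) = 0.1, so k_gold = (0.32/0.1)^(1/0.68) ≈ 5.5318.
y_gold = 5.5318^0.32 ≈ 1.7287; c_gold = y_gold − 0.1·k_gold ≈ 1.1755.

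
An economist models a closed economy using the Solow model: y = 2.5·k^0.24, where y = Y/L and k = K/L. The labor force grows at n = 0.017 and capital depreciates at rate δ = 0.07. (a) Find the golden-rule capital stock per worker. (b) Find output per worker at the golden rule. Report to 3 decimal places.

The effective depreciation rate is n + δ = 0.017 + 0.07 = 0.087.
Golden rule sets MPK = n+δ: 0.24·2.5·k^(0.24−1) = 0.087, so k_gold = (0.24·2.5/0.087)^(1/0.76) ≈ 12.6900.
y_gold = 2.5·12.6900^0.24 ≈ 4.6001.

(a) k_gold ≈ 12.690; (b) y_gold ≈ 4.600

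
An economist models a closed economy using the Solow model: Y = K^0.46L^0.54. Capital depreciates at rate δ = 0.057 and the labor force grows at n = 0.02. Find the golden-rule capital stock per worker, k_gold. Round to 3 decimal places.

k_gold ≈ 27.386

n + δ = 0.02 + 0.057 = 0.077.
Setting f'(k) = n+δ gives 0.46·k^(0.46−1) = 0.077, hence k_gold = (0.46/0.077)^(1/0.54) ≈ 27.3862.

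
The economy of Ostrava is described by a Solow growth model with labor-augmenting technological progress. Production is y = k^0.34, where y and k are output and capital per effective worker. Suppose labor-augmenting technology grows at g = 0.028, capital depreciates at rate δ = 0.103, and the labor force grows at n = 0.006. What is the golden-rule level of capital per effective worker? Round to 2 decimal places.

k_gold ≈ 3.96

Break-even investment rate: n + g + δ = 0.006 + 0.028 + 0.103 = 0.137.
At the golden rule the marginal product of capital equals n+g+δ: 0.34·k^(0.34−1) = 0.137. Solving, k_gold = (0.34/0.137)^(1/0.66) ≈ 3.9639.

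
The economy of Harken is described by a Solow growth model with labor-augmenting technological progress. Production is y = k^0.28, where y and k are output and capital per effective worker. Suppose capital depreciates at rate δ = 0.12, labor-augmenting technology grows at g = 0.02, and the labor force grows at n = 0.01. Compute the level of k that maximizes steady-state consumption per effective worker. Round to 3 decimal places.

k_gold ≈ 2.379

Capital per effective worker breaks even when investment replaces (n + g + δ)·k; here n + g + δ = 0.15.
Setting f'(k) = n+g+δ gives 0.28·k^(0.28−1) = 0.15, hence k_gold = (0.28/0.15)^(1/0.72) ≈ 2.3795.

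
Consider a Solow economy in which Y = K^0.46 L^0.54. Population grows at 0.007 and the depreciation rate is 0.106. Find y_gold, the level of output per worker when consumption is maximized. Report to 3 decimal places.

Capital per worker breaks even when investment replaces (n + δ)·k; here n + δ = 0.113.
Golden rule sets MPK = n+δ: 0.46·k^(0.46−1) = 0.113, so k_gold = (0.46/0.113)^(1/0.54) ≈ 13.4597.
Output: y_gold = k_gold^0.46 = 13.4597^0.46 ≈ 3.3064.

y_gold ≈ 3.306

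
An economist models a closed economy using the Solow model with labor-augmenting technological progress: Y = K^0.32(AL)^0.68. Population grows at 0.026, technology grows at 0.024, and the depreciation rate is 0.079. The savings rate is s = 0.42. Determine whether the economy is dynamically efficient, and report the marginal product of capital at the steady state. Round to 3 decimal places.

dynamically inefficient; MPK ≈ 0.098

Break-even investment rate: n + g + δ = 0.026 + 0.024 + 0.079 = 0.129.
Steady-state k*: s·k^0.32 = 0.129·k gives k* = (0.42/0.129)^(1/0.68) ≈ 5.6743.
MPK = 0.32·5.6743^(-0.68) ≈ 0.0983.
MPK < n+g+δ = 0.129, so the economy is dynamically inefficient (over-saving).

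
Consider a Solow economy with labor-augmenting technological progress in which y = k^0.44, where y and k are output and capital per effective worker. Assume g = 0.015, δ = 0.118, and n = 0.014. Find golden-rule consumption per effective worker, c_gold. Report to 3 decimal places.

n + g + δ = 0.014 + 0.015 + 0.118 = 0.147.
At the golden rule the marginal product of capital equals n+g+δ: 0.44·k^(0.44−1) = 0.147. Solving, k_gold = (0.44/0.147)^(1/0.56) ≈ 7.0834.
y_gold = 7.0834^0.44 ≈ 2.3665.
c_gold = y_gold − (n+g+δ)·k_gold = 2.3665 − 0.147·7.0834 ≈ 1.3252.

c_gold ≈ 1.325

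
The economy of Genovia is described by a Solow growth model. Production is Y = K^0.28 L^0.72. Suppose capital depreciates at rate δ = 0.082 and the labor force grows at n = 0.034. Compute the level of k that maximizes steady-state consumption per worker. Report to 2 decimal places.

n + δ = 0.034 + 0.082 = 0.116.
Maximizing c = f(k) − (n+δ)·k gives f'(k) = n+δ, i.e. 0.28·k^(0.28−1) = 0.116, so k_gold = (0.28/0.116)^(1/0.72) ≈ 3.4004.

k_gold ≈ 3.40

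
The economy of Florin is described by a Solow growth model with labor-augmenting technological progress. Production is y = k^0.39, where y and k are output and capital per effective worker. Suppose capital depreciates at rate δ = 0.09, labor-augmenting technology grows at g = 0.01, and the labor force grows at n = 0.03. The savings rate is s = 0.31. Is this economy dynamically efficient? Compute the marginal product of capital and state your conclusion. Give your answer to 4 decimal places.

The effective depreciation rate is n + g + δ = 0.03 + 0.01 + 0.09 = 0.13.
Steady-state k*: s·k^0.39 = 0.13·k gives k* = (0.31/0.13)^(1/0.61) ≈ 4.1564.
MPK = 0.39·4.1564^(-0.61) ≈ 0.1635.
MPK > n+g+δ = 0.13, so the economy is dynamically efficient (under-saving).

dynamically efficient; MPK ≈ 0.1635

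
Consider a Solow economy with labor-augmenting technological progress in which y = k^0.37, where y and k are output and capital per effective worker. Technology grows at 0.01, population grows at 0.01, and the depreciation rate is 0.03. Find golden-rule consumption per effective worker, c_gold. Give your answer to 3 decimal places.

c_gold ≈ 2.041

Capital per effective worker breaks even when investment replaces (n + g + δ)·k; here n + g + δ = 0.05.
Golden rule sets MPK = n+g+δ: 0.37·k^(0.37−1) = 0.05, so k_gold = (0.37/0.05)^(1/0.63) ≈ 23.9736.
y_gold = 23.9736^0.37 ≈ 3.2397.
c_gold = y_gold − (n+g+δ)·k_gold = 3.2397 − 0.05·23.9736 ≈ 2.0410.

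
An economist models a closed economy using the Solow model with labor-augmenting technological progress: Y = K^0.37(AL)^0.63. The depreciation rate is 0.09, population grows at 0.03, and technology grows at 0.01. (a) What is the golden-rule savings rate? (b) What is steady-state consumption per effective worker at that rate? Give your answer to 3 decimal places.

(a) s_gold = 0.370; (b) c_gold ≈ 1.164

Capital per effective worker breaks even when investment replaces (n + g + δ)·k; here n + g + δ = 0.13.
For Cobb-Douglas, s_gold equals capital's share: s_gold = 0.37.
At the golden rule the marginal product of capital equals n+g+δ: 0.37·k^(0.37−1) = 0.13. Solving, k_gold = (0.37/0.13)^(1/0.63) ≈ 5.2607.
y_gold = 5.2607^0.37 ≈ 1.8484; c_gold = (1−0.37)·y_gold ≈ 1.1645.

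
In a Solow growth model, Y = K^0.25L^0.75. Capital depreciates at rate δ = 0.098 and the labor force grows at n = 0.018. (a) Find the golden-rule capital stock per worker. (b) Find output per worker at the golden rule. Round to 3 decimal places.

Capital per worker breaks even when investment replaces (n + δ)·k; here n + δ = 0.116.
At the golden rule the marginal product of capital equals n+δ: 0.25·k^(0.25−1) = 0.116. Solving, k_gold = (0.25/0.116)^(1/0.75) ≈ 2.7838.
y_gold = 2.7838^0.25 ≈ 1.2917.

(a) k_gold ≈ 2.784; (b) y_gold ≈ 1.292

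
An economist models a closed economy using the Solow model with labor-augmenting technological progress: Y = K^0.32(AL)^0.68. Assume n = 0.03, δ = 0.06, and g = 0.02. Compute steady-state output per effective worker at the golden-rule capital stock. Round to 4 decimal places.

y_gold ≈ 1.6529

Break-even investment rate: n + g + δ = 0.03 + 0.02 + 0.06 = 0.11.
Golden rule sets MPK = n+g+δ: 0.32·k^(0.32−1) = 0.11, so k_gold = (0.32/0.11)^(1/0.68) ≈ 4.8083.
Output: y_gold = k_gold^0.32 = 4.8083^0.32 ≈ 1.6529.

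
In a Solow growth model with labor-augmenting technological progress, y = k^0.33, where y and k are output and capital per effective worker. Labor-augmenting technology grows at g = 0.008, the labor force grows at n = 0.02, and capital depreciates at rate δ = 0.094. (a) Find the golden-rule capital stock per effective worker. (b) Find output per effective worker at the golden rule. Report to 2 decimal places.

(a) k_gold ≈ 4.42; (b) y_gold ≈ 1.63

n + g + δ = 0.02 + 0.008 + 0.094 = 0.122.
Maximizing c = f(k) − (n+g+δ)·k gives f'(k) = n+g+δ, i.e. 0.33·k^(0.33−1) = 0.122, so k_gold = (0.33/0.122)^(1/0.67) ≈ 4.4158.
y_gold = 4.4158^0.33 ≈ 1.6325.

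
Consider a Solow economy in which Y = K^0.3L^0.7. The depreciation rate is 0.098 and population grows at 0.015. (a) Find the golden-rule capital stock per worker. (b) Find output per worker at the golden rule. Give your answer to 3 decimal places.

(a) k_gold ≈ 4.034; (b) y_gold ≈ 1.520

n + δ = 0.015 + 0.098 = 0.113.
Golden rule sets MPK = n+δ: 0.3·k^(0.3−1) = 0.113, so k_gold = (0.3/0.113)^(1/0.7) ≈ 4.0344.
y_gold = 4.0344^0.3 ≈ 1.5196.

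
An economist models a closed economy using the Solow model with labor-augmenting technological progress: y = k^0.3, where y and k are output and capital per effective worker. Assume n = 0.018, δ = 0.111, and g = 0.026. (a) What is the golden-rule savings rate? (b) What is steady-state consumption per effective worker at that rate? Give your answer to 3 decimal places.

n + g + δ = 0.018 + 0.026 + 0.111 = 0.155.
For Cobb-Douglas, s_gold equals capital's share: s_gold = 0.3.
Maximizing c = f(k) − (n+g+δ)·k gives f'(k) = n+g+δ, i.e. 0.3·k^(0.3−1) = 0.155, so k_gold = (0.3/0.155)^(1/0.7) ≈ 2.5686.
y_gold = 2.5686^0.3 ≈ 1.3271; c_gold = (1−0.3)·y_gold ≈ 0.9290.

(a) s_gold = 0.300; (b) c_gold ≈ 0.929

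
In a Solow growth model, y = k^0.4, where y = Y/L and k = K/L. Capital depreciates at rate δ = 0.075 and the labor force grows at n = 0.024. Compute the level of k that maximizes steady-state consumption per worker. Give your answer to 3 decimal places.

Break-even investment rate: n + δ = 0.024 + 0.075 = 0.099.
Maximizing c = f(k) − (n+δ)·k gives f'(k) = n+δ, i.e. 0.4·k^(0.4−1) = 0.099, so k_gold = (0.4/0.099)^(1/0.6) ≈ 10.2496.

k_gold ≈ 10.250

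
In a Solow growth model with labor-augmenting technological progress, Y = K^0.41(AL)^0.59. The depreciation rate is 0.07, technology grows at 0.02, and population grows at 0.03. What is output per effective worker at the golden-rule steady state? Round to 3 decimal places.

y_gold ≈ 2.349

n + g + δ = 0.03 + 0.02 + 0.07 = 0.12.
Setting f'(k) = n+g+δ gives 0.41·k^(0.41−1) = 0.12, hence k_gold = (0.41/0.12)^(1/0.59) ≈ 8.0244.
Output: y_gold = k_gold^0.41 = 8.0244^0.41 ≈ 2.3486.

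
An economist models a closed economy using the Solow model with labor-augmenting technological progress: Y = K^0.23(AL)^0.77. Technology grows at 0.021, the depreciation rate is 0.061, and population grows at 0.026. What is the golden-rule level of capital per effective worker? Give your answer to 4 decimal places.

k_gold ≈ 2.6691

The effective depreciation rate is n + g + δ = 0.026 + 0.021 + 0.061 = 0.108.
Setting f'(k) = n+g+δ gives 0.23·k^(0.23−1) = 0.108, hence k_gold = (0.23/0.108)^(1/0.77) ≈ 2.6691.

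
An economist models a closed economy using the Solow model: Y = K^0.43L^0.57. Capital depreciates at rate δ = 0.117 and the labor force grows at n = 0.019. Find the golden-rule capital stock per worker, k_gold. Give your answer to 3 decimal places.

k_gold ≈ 7.535

n + δ = 0.019 + 0.117 = 0.136.
Golden rule sets MPK = n+δ: 0.43·k^(0.43−1) = 0.136, so k_gold = (0.43/0.136)^(1/0.57) ≈ 7.5348.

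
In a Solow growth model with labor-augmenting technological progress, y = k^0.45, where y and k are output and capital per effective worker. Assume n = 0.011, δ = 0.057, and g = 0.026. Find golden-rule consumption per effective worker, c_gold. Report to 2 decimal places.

Break-even investment rate: n + g + δ = 0.011 + 0.026 + 0.057 = 0.094.
Setting f'(k) = n+g+δ gives 0.45·k^(0.45−1) = 0.094, hence k_gold = (0.45/0.094)^(1/0.55) ≈ 17.2392.
y_gold = 17.2392^0.45 ≈ 3.6011.
c_gold = y_gold − (n+g+δ)·k_gold = 3.6011 − 0.094·17.2392 ≈ 1.9806.

c_gold ≈ 1.98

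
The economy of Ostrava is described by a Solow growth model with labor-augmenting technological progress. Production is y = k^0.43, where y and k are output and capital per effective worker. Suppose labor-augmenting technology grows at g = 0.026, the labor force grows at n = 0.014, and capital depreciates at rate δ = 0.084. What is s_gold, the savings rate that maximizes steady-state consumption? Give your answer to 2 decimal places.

Capital per effective worker breaks even when investment replaces (n + g + δ)·k; here n + g + δ = 0.124.
At the golden rule MPK = n+g+δ, and in any Cobb-Douglas steady state s = (n+g+δ)·k/y = MPK·k/y = capital's share 0.43.

s_gold = 0.43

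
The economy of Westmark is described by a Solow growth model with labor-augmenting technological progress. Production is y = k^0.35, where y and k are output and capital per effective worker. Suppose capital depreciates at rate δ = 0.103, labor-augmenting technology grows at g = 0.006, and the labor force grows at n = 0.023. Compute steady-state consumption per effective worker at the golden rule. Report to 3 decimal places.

The effective depreciation rate is n + g + δ = 0.023 + 0.006 + 0.103 = 0.132.
At the golden rule the marginal product of capital equals n+g+δ: 0.35·k^(0.35−1) = 0.132. Solving, k_gold = (0.35/0.132)^(1/0.65) ≈ 4.4826.
y_gold = 4.4826^0.35 ≈ 1.6906.
c_gold = y_gold − (n+g+δ)·k_gold = 1.6906 − 0.132·4.4826 ≈ 1.0989.

c_gold ≈ 1.099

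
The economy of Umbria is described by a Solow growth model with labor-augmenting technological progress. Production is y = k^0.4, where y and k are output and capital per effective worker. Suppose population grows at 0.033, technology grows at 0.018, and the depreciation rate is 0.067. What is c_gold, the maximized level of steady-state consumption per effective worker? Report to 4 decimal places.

The effective depreciation rate is n + g + δ = 0.033 + 0.018 + 0.067 = 0.118.
At the golden rule the marginal product of capital equals n+g+δ: 0.4·k^(0.4−1) = 0.118. Solving, k_gold = (0.4/0.118)^(1/0.6) ≈ 7.6494.
y_gold = 7.6494^0.4 ≈ 2.2566.
c_gold = y_gold − (n+g+δ)·k_gold = 2.2566 − 0.118·7.6494 ≈ 1.3540.

c_gold ≈ 1.3540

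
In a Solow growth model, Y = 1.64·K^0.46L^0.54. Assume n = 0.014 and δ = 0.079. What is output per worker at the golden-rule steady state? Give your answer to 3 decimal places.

Capital per worker breaks even when investment replaces (n + δ)·k; here n + δ = 0.093.
Golden rule sets MPK = n+δ: 0.46·1.64·k^(0.46−1) = 0.093, so k_gold = (0.46·1.64/0.093)^(1/0.54) ≈ 48.2562.
Output: y_gold = 1.64·k_gold^0.46 = 1.64·48.2562^0.46 ≈ 9.7561.

y_gold ≈ 9.756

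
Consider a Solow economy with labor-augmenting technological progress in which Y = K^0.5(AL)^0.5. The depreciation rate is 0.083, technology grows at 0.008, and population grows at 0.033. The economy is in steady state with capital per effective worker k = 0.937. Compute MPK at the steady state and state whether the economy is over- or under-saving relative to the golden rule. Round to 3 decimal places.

under-saving; MPK ≈ 0.517

Capital per effective worker breaks even when investment replaces (n + g + δ)·k; here n + g + δ = 0.124.
MPK = 0.5·k^(0.5−1) = 0.5·0.937^(-0.5) ≈ 0.5165.
MPK > 0.124, so the economy is dynamically efficient (under-saving).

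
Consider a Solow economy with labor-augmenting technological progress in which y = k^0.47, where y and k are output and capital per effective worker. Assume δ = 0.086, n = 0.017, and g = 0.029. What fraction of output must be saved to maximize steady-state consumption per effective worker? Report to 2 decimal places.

Break-even investment rate: n + g + δ = 0.017 + 0.029 + 0.086 = 0.132.
At the golden rule MPK = n+g+δ, and in any Cobb-Douglas steady state s = (n+g+δ)·k/y = MPK·k/y = capital's share 0.47.

s_gold = 0.47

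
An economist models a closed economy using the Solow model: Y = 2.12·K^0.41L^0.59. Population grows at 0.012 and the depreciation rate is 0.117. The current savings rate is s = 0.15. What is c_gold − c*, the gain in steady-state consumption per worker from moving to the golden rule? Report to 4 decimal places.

Capital per worker breaks even when investment replaces (n + δ)·k; here n + δ = 0.129.
Current steady state (s = 0.15): k* = (0.15·2.12/0.129)^(1/0.59) ≈ 4.6146, y* = 2.12·4.6146^0.41 ≈ 3.9685, c* = (1−0.15)·3.9685 ≈ 3.3733.
Golden rule sets MPK = n+δ: 0.41·2.12·k^(0.41−1) = 0.129, so k_gold = (0.41·2.12/0.129)^(1/0.59) ≈ 25.3681.
y_gold = 2.12·25.3681^0.41 ≈ 7.9817, c_gold = y_gold − 0.129·k_gold ≈ 4.7092.
Gain: Δc = 4.7092 − 3.3733 ≈ 1.3359.

Δc ≈ 1.3359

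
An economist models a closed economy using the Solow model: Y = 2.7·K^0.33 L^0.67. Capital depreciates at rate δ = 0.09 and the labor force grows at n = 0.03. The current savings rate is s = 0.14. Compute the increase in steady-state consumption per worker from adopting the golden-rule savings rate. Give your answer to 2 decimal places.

The effective depreciation rate is n + δ = 0.03 + 0.09 = 0.12.
Current steady state (s = 0.14): k* = (0.14·2.7/0.12)^(1/0.67) ≈ 5.5430, y* = 2.7·5.5430^0.33 ≈ 4.7512, c* = (1−0.14)·4.7512 ≈ 4.0860.
Setting f'(k) = n+δ gives 0.33·2.7·k^(0.33−1) = 0.12, hence k_gold = (0.33·2.7/0.12)^(1/0.67) ≈ 19.9318.
y_gold = 2.7·19.9318^0.33 ≈ 7.2479, c_gold = y_gold − 0.12·k_gold ≈ 4.8561.
Gain: Δc = 4.8561 − 4.0860 ≈ 0.7701.

Δc ≈ 0.77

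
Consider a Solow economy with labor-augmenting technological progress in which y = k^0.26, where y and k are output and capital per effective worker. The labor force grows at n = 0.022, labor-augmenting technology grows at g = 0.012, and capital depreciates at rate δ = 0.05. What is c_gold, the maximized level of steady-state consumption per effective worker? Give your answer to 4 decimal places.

c_gold ≈ 1.1006

The effective depreciation rate is n + g + δ = 0.022 + 0.012 + 0.05 = 0.084.
At the golden rule the marginal product of capital equals n+g+δ: 0.26·k^(0.26−1) = 0.084. Solving, k_gold = (0.26/0.084)^(1/0.74) ≈ 4.6036.
y_gold = 4.6036^0.26 ≈ 1.4873.
c_gold = y_gold − (n+g+δ)·k_gold = 1.4873 − 0.084·4.6036 ≈ 1.1006.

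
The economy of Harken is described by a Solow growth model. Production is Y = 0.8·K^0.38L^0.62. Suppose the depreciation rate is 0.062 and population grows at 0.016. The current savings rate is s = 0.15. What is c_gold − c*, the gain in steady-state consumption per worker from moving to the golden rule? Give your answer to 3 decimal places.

Break-even investment rate: n + δ = 0.016 + 0.062 = 0.078.
Current steady state (s = 0.15): k* = (0.15·0.8/0.078)^(1/0.62) ≈ 2.0033, y* = 0.8·2.0033^0.38 ≈ 1.0417, c* = (1−0.15)·1.0417 ≈ 0.8855.
Setting f'(k) = n+δ gives 0.38·0.8·k^(0.38−1) = 0.078, hence k_gold = (0.38·0.8/0.078)^(1/0.62) ≈ 8.9716.
y_gold = 0.8·8.9716^0.38 ≈ 1.8415, c_gold = y_gold − 0.078·k_gold ≈ 1.1418.
Gain: Δc = 1.1418 − 0.8855 ≈ 0.2563.

Δc ≈ 0.256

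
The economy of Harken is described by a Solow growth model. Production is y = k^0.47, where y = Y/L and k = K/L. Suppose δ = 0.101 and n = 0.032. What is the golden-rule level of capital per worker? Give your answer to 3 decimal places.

k_gold ≈ 10.825

n + δ = 0.032 + 0.101 = 0.133.
Golden rule sets MPK = n+δ: 0.47·k^(0.47−1) = 0.133, so k_gold = (0.47/0.133)^(1/0.53) ≈ 10.8250.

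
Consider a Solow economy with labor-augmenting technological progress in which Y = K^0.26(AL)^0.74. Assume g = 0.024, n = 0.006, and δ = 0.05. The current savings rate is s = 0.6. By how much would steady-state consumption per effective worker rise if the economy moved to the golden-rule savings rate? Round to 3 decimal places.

The effective depreciation rate is n + g + δ = 0.006 + 0.024 + 0.05 = 0.08.
Current steady state (s = 0.6): k* = (0.6/0.08)^(1/0.74) ≈ 15.2235, y* = 15.2235^0.26 ≈ 2.0298, c* = (1−0.6)·2.0298 ≈ 0.8119.
Maximizing c = f(k) − (n+g+δ)·k gives f'(k) = n+g+δ, i.e. 0.26·k^(0.26−1) = 0.08, so k_gold = (0.26/0.08)^(1/0.74) ≈ 4.9174.
y_gold = 4.9174^0.26 ≈ 1.5130, c_gold = y_gold − 0.08·k_gold ≈ 1.1197.
Gain: Δc = 1.1197 − 0.8119 ≈ 0.3077.

Δc ≈ 0.308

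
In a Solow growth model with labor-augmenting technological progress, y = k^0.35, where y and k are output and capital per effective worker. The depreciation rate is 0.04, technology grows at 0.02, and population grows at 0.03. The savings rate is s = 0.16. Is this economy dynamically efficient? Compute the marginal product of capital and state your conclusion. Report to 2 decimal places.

dynamically efficient; MPK ≈ 0.20

Capital per effective worker breaks even when investment replaces (n + g + δ)·k; here n + g + δ = 0.09.
Steady-state k*: s·k^0.35 = 0.09·k gives k* = (0.16/0.09)^(1/0.65) ≈ 2.4234.
MPK = 0.35·2.4234^(-0.65) ≈ 0.1969.
MPK > n+g+δ = 0.09, so the economy is dynamically efficient (under-saving).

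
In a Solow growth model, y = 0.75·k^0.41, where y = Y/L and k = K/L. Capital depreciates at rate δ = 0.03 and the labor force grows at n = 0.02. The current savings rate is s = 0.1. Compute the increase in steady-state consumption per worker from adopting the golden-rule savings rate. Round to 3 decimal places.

n + δ = 0.02 + 0.03 = 0.05.
Current steady state (s = 0.1): k* = (0.1·0.75/0.05)^(1/0.59) ≈ 1.9882, y* = 0.75·1.9882^0.41 ≈ 0.9941, c* = (1−0.1)·0.9941 ≈ 0.8947.
Setting f'(k) = n+δ gives 0.41·0.75·k^(0.41−1) = 0.05, hence k_gold = (0.41·0.75/0.05)^(1/0.59) ≈ 21.7308.
y_gold = 0.75·21.7308^0.41 ≈ 2.6501, c_gold = y_gold − 0.05·k_gold ≈ 1.5636.
Gain: Δc = 1.5636 − 0.8947 ≈ 0.6689.

Δc ≈ 0.669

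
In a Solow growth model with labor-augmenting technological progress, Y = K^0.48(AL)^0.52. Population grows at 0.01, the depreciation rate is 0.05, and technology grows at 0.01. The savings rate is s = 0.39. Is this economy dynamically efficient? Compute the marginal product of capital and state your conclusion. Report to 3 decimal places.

dynamically efficient; MPK ≈ 0.086

Break-even investment rate: n + g + δ = 0.01 + 0.01 + 0.05 = 0.07.
Steady-state k*: s·k^0.48 = 0.07·k gives k* = (0.39/0.07)^(1/0.52) ≈ 27.1989.
MPK = 0.48·27.1989^(-0.52) ≈ 0.0862.
MPK > n+g+δ = 0.07, so the economy is dynamically efficient (under-saving).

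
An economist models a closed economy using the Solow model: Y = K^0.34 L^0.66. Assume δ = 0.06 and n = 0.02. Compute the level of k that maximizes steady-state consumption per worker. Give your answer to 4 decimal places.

The effective depreciation rate is n + δ = 0.02 + 0.06 = 0.08.
At the golden rule the marginal product of capital equals n+δ: 0.34·k^(0.34−1) = 0.08. Solving, k_gold = (0.34/0.08)^(1/0.66) ≈ 8.9558.

k_gold ≈ 8.9558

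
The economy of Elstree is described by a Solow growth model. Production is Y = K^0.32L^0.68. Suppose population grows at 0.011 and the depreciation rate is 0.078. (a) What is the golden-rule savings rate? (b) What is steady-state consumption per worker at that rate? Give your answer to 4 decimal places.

Capital per worker breaks even when investment replaces (n + δ)·k; here n + δ = 0.089.
For Cobb-Douglas, s_gold equals capital's share: s_gold = 0.32.
Maximizing c = f(k) − (n+δ)·k gives f'(k) = n+δ, i.e. 0.32·k^(0.32−1) = 0.089, so k_gold = (0.32/0.089)^(1/0.68) ≈ 6.5659.
y_gold = 6.5659^0.32 ≈ 1.8261; c_gold = (1−0.32)·y_gold ≈ 1.2418.

(a) s_gold = 0.3200; (b) c_gold ≈ 1.2418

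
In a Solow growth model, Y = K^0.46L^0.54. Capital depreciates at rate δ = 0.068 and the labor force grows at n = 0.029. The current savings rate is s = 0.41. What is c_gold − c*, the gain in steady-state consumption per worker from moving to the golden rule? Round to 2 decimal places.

Δc ≈ 0.02

Capital per worker breaks even when investment replaces (n + δ)·k; here n + δ = 0.097.
Current steady state (s = 0.41): k* = (0.41/0.097)^(1/0.54) ≈ 14.4305, y* = 14.4305^0.46 ≈ 3.4140, c* = (1−0.41)·3.4140 ≈ 2.0143.
Maximizing c = f(k) − (n+δ)·k gives f'(k) = n+δ, i.e. 0.46·k^(0.46−1) = 0.097, so k_gold = (0.46/0.097)^(1/0.54) ≈ 17.8577.
y_gold = 17.8577^0.46 ≈ 3.7657, c_gold = y_gold − 0.097·k_gold ≈ 2.0335.
Gain: Δc = 2.0335 − 2.0143 ≈ 0.0192.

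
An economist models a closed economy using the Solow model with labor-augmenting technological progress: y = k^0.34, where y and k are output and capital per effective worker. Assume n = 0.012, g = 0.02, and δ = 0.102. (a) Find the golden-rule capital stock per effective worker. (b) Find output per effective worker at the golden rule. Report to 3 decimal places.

(a) k_gold ≈ 4.099; (b) y_gold ≈ 1.616

The effective depreciation rate is n + g + δ = 0.012 + 0.02 + 0.102 = 0.134.
Golden rule sets MPK = n+g+δ: 0.34·k^(0.34−1) = 0.134, so k_gold = (0.34/0.134)^(1/0.66) ≈ 4.0991.
y_gold = 4.0991^0.34 ≈ 1.6155.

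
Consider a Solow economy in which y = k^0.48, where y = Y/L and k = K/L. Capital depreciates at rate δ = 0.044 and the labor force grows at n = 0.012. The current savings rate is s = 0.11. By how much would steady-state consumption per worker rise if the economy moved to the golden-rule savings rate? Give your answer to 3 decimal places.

Capital per worker breaks even when investment replaces (n + δ)·k; here n + δ = 0.056.
Current steady state (s = 0.11): k* = (0.11/0.056)^(1/0.52) ≈ 3.6632, y* = 3.6632^0.48 ≈ 1.8649, c* = (1−0.11)·1.8649 ≈ 1.6597.
At the golden rule the marginal product of capital equals n+δ: 0.48·k^(0.48−1) = 0.056. Solving, k_gold = (0.48/0.056)^(1/0.52) ≈ 62.2778.
y_gold = 62.2778^0.48 ≈ 7.2657, c_gold = y_gold − 0.056·k_gold ≈ 3.7782.
Gain: Δc = 3.7782 − 1.6597 ≈ 2.1184.

Δc ≈ 2.118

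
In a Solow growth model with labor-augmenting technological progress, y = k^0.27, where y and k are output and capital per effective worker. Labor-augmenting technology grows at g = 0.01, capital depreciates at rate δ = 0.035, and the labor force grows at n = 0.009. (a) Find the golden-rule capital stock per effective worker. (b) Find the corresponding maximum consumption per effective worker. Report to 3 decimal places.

n + g + δ = 0.009 + 0.01 + 0.035 = 0.054.
At the golden rule the marginal product of capital equals n+g+δ: 0.27·k^(0.27−1) = 0.054. Solving, k_gold = (0.27/0.054)^(1/0.73) ≈ 9.0676.
y_gold = 9.0676^0.27 ≈ 1.8135; c_gold = y_gold − 0.054·k_gold ≈ 1.3239.

(a) k_gold ≈ 9.068; (b) c_gold ≈ 1.324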